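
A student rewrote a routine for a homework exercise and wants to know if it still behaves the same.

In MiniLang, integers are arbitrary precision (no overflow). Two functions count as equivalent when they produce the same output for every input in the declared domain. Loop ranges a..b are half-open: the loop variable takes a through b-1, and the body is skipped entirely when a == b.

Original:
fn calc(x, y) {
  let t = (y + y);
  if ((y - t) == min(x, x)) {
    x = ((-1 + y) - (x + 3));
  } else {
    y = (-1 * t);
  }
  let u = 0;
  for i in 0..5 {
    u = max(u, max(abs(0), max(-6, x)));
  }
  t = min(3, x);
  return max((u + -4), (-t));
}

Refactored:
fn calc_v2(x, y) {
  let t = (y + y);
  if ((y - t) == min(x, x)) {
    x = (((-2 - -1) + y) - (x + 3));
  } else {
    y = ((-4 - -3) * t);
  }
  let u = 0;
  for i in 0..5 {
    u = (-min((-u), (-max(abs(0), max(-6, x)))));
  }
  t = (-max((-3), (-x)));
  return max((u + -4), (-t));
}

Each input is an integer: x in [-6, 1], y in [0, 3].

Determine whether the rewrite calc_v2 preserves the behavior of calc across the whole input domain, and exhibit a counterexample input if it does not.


Although constant usage differs; and arithmetic usage differs, 32/32 inputs agree.
verdict: equivalent


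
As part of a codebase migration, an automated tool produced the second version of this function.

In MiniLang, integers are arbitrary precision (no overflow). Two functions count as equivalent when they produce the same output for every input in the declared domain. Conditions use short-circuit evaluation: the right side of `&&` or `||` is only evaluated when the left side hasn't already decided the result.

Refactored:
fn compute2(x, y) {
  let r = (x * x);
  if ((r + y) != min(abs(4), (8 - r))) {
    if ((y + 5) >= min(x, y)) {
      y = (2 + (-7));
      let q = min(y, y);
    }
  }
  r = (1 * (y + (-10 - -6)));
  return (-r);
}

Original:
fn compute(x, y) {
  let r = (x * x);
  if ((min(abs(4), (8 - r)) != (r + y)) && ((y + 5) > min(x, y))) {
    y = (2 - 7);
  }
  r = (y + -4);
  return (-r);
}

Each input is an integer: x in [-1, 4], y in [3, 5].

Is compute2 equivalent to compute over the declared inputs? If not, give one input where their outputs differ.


Equivalent. The one real change (`((y + 5) > min(x, y))` became `((y + 5) >= min(x, y))`) has no effect anywhere in the declared ranges.
Every one of the 18 inputs gives matching results.
As a probe, take x=2, y=4: compute runs r = 4; ((min(abs(4), (8 - r)) != (r + y)) && ((y + 5) > min(x, y))) -> true; y = -5; r = -9; return 9; compute2 runs r = 4; ((r + y) != min(abs(4), (8 - r))) -> true; ((y + 5) >= min(x, y)) -> true; y = -5; q = -5; r = -9; return 9; both end at 9.
verdict: equivalent


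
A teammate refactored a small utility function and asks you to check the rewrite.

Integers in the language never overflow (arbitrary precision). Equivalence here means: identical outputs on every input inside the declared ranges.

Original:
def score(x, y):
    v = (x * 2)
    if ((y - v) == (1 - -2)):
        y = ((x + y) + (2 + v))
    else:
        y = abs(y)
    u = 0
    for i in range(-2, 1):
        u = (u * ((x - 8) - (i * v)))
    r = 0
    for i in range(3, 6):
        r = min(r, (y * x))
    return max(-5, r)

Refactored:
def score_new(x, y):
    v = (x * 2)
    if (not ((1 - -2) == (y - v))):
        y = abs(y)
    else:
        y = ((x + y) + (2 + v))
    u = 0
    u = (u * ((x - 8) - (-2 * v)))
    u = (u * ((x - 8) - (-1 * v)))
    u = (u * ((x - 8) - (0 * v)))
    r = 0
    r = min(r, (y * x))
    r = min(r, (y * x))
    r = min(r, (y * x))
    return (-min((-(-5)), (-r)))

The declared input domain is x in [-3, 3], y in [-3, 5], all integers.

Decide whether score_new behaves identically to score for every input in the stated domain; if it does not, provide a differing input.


Equivalent — the differences include arithmetic usage differs, local variable names differ, statement counts differ, constant usage differs, min/max/abs usage differs, loop structure differs, boolean connective usage differs, yet no declared input distinguishes the two.
As a probe, take x=-1, y=1: score runs v := -2 | ((y - v) == (1 - -2)): true | y := 0 | u := 0 | iter i=-2: | u := 0 | iter i=-1: | u := 0 | iter i=0: | u := 0 | r := 0 | iter i=3: | r := 0 | iter i=4: | r := 0 | iter i=5: | r := 0 | result 0; score_new runs v := -2 | (not ((1 - -2) == (y - v))): false | y := 0 | u := 0 | u := 0 | u := 0 | u := 0 | r := 0 | r := 0 | r := 0 | r := 0 | result 0; both end at 0.
An exhaustive pass over the 63 declared inputs shows identical outputs.
verdict: equivalent


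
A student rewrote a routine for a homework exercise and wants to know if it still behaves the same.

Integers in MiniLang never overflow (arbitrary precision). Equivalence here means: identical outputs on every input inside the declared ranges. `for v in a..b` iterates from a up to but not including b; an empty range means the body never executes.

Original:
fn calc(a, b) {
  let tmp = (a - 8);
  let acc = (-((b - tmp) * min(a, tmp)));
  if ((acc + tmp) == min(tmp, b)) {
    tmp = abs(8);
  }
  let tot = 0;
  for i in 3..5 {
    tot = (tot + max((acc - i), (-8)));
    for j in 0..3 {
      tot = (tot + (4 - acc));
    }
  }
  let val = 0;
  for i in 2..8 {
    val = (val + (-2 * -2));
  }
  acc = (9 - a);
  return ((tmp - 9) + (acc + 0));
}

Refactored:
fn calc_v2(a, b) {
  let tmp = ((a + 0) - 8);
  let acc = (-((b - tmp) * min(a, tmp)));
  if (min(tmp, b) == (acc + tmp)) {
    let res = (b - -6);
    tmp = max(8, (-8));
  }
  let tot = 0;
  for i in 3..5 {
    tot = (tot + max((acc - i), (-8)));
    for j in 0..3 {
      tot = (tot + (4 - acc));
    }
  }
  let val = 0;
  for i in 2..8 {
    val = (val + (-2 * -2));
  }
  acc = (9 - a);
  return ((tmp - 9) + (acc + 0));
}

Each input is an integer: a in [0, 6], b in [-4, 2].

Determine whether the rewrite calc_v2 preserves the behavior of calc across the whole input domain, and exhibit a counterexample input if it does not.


Although constant usage differs, and statement counts differ, and local variable names differ, and arithmetic usage differs, and min/max/abs usage differs, 49/49 inputs agree.
verdict: equivalent


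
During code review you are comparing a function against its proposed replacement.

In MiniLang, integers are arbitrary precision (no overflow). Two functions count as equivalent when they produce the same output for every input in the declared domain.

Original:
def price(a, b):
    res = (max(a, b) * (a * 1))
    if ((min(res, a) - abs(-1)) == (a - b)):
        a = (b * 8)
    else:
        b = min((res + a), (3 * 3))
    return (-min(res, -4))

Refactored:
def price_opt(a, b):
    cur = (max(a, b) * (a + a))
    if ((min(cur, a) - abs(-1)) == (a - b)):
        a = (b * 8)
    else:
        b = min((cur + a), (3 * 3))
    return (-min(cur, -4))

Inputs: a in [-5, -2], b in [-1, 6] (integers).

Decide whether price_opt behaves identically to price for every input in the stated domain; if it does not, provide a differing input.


Take a=-5, b=1.
price: res becomes -5; next ((min(res, a) - abs(-1)) == (a - b)) evaluates to true; next a becomes 8; next final value 5
price_opt: cur becomes -10; next ((min(cur, a) - abs(-1)) == (a - b)) evaluates to false; next b becomes -15; next final value 10
5 and 10 differ, so these are not the same function on this domain.
verdict: not equivalent; witness: a=-5, b=1


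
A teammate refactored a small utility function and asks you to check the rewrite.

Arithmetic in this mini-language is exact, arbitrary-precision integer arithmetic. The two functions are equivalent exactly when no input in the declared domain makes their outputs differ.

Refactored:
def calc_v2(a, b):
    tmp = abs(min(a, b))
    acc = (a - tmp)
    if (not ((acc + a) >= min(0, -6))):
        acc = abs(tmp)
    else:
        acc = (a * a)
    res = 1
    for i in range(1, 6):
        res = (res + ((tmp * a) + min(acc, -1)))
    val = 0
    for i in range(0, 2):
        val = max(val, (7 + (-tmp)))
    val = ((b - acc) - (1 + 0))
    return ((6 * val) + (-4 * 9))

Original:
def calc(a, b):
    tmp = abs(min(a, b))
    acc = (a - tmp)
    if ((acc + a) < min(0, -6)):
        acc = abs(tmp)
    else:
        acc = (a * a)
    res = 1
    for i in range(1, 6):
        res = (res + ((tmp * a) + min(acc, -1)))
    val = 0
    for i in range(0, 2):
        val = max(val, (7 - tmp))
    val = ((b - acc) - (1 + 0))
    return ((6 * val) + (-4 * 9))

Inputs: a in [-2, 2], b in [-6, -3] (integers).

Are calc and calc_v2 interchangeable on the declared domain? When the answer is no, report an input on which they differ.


Reading the diff, among the changes: comparison usage differs; arithmetic usage differs; boolean connective usage differs.
One worked example (a=-1, b=-6) — calc: tmp = 6; acc = -7; ((acc + a) < min(0, -6)) -> true; acc = 6; res = 1; [i=1]; res = -6; [i=2]; res = -13; [i=3]; res = -20; [i=4]; res = -27; [i=5]; res = -34; val = 0; [i=0]; val = 1; [i=1]; val = 1; val = -13; return -114; calc_v2: tmp = 6; acc = -7; (not ((acc + a) >= min(0, -6))) -> true; acc = 6; res = 1; [i=1]; res = -6; [i=2]; res = -13; [i=3]; res = -20; [i=4]; res = -27; [i=5]; res = -34; val = 0; [i=0]; val = 1; [i=1]; val = 1; val = -13; return -114; agreement on -114.
Checked all 20 inputs in the declared domain: the outputs agree on every one.
verdict: equivalent


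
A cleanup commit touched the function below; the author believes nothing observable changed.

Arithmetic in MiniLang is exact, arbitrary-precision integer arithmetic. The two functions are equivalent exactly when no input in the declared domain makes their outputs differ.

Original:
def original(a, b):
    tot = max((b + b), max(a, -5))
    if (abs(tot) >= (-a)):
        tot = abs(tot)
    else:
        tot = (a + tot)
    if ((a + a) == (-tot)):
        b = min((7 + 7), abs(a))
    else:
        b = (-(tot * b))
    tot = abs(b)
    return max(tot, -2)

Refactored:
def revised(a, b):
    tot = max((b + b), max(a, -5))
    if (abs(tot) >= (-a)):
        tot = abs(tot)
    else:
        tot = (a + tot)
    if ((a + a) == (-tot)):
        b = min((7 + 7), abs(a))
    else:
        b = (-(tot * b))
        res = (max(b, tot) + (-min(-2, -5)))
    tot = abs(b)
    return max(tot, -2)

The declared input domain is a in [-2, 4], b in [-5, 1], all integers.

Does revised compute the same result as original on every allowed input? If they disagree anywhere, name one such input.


The two are interchangeable: arithmetic usage differs; local variable names differ; min/max/abs usage differs; statement counts differ; constant usage differs, and every declared input agrees.
Spot check at a=-1, b=0 — original: tot becomes 0; next (abs(tot) >= (-a)) evaluates to false; next tot becomes -1; next ((a + a) == (-tot)) evaluates to false; next b becomes 0; next tot becomes 0; next final value 0. revised: tot becomes 0; next (abs(tot) >= (-a)) evaluates to false; next tot becomes -1; next ((a + a) == (-tot)) evaluates to false; next b becomes 0; next res becomes 5; next tot becomes 0; next final value 0. Both give 0.
Sweeping the whole domain (49 inputs) finds no disagreement.
verdict: equivalent


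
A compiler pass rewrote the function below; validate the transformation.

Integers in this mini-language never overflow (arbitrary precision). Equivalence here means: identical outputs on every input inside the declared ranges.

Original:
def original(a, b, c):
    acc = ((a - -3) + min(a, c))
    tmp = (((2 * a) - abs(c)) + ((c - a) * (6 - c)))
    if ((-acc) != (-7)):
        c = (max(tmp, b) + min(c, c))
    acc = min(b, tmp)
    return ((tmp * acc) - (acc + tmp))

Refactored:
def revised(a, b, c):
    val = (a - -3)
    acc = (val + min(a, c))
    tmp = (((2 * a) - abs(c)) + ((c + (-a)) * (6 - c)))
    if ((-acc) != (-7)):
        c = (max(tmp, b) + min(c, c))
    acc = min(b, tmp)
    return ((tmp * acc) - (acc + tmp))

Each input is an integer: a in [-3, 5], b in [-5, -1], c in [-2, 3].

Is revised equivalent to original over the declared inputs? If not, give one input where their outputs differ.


The two are interchangeable: arithmetic usage differs; statement counts differ; local variable names differ, and every declared input agrees.
One worked example (a=3, b=-3, c=-1) — original: acc becomes 5; next tmp becomes -23; next ((-acc) != (-7)) evaluates to true; next c becomes -4; next acc becomes -23; next final value 575; revised: val becomes 6; next acc becomes 5; next tmp becomes -23; next ((-acc) != (-7)) evaluates to true; next c becomes -4; next acc becomes -23; next final value 575; agreement on 575.
Across all 270 domain points the two functions coincide.
verdict: equivalent


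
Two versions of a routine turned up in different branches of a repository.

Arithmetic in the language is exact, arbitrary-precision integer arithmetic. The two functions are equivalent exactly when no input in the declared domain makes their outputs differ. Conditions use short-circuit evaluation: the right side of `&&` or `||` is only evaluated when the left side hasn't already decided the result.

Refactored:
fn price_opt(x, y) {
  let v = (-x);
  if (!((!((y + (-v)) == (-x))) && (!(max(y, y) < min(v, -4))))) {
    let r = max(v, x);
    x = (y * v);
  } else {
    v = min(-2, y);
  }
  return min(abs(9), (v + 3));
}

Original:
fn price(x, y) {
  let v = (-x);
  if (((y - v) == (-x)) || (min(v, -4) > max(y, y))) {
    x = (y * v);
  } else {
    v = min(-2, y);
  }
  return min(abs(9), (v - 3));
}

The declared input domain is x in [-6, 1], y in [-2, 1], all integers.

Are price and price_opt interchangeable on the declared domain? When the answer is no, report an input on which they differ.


Not equivalent: x=-6, y=-2 separates them (-5 vs 1).
price: v = 6; (((y - v) == (-x)) || (min(v, -4) > max(y, y))) -> false; v = -2; return -5
price_opt: v = 6; (!((!((y + (-v)) == (-x))) && (!(max(y, y) < min(v, -4))))) -> false; v = -2; return 1
verdict: not equivalent; witness: x=-6, y=-2


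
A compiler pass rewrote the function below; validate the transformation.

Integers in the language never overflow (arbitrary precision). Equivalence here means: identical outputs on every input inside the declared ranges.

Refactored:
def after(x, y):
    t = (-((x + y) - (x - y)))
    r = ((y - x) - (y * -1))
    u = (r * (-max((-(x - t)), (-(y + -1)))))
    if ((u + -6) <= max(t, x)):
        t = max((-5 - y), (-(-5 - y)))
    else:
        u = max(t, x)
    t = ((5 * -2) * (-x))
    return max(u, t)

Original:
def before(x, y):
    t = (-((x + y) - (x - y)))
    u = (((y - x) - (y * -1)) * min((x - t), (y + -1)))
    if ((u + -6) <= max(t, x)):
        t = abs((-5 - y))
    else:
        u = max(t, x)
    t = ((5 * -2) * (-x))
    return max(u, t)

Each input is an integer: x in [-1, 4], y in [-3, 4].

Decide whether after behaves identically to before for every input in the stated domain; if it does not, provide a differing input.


This is a faithful refactor — local variable names differ, plus min/max/abs usage differs, plus constant usage differs, plus arithmetic usage differs, plus statement counts differ, but the computed results match everywhere.
As a probe, take x=1, y=-3: before runs t=6, then u=35, then ((u + -6) <= max(t, x)) is false, then u=6, then t=10, then returns 10; after runs t=6, then r=-7, then u=35, then ((u + -6) <= max(t, x)) is false, then u=6, then t=10, then returns 10; both end at 10.
Every one of the 48 inputs gives matching results.
verdict: equivalent


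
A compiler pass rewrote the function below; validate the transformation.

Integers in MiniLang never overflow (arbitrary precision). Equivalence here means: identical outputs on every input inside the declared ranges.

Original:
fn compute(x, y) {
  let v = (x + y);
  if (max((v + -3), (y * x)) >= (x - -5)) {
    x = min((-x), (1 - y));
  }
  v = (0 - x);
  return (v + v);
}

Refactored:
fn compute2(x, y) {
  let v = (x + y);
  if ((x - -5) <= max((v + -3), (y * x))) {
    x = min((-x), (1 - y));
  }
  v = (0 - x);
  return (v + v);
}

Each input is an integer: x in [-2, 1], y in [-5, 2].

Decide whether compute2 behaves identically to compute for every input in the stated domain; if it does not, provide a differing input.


Equivalent — the differences include comparison usage differs, yet no declared input distinguishes the two.
As a probe, take x=-2, y=-1: compute runs v := -3 | (max((v + -3), (y * x)) >= (x - -5)): false | v := 2 | result 4; compute2 runs v := -3 | ((x - -5) <= max((v + -3), (y * x))): false | v := 2 | result 4; both end at 4.
Checked all 32 inputs in the declared domain: the outputs agree on every one.
verdict: equivalent


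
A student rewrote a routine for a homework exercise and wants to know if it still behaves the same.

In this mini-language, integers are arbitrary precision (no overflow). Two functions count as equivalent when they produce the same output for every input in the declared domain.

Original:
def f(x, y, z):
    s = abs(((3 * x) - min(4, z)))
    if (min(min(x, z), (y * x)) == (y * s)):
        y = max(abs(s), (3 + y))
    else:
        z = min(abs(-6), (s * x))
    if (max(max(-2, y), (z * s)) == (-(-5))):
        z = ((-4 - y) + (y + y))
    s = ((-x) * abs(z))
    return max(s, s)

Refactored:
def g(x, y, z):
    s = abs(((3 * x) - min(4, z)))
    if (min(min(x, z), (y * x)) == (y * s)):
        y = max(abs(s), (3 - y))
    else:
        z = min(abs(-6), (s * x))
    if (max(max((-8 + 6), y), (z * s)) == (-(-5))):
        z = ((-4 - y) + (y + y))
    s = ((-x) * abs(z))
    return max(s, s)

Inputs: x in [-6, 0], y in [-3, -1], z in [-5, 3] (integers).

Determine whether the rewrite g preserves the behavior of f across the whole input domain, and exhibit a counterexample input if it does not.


Not equivalent: x=-2, y=-2, z=-4 separates them (8 vs 2).
f: s := 2 | (min(min(x, z), (y * x)) == (y * s)): true | y := 2 | (max(max(-2, y), (z * s)) == (-(-5))): false | s := 8 | result 8
g: s := 2 | (min(min(x, z), (y * x)) == (y * s)): true | y := 5 | (max(max((-8 + 6), y), (z * s)) == (-(-5))): true | z := 1 | s := 2 | result 2
verdict: not equivalent; witness: x=-2, y=-2, z=-4


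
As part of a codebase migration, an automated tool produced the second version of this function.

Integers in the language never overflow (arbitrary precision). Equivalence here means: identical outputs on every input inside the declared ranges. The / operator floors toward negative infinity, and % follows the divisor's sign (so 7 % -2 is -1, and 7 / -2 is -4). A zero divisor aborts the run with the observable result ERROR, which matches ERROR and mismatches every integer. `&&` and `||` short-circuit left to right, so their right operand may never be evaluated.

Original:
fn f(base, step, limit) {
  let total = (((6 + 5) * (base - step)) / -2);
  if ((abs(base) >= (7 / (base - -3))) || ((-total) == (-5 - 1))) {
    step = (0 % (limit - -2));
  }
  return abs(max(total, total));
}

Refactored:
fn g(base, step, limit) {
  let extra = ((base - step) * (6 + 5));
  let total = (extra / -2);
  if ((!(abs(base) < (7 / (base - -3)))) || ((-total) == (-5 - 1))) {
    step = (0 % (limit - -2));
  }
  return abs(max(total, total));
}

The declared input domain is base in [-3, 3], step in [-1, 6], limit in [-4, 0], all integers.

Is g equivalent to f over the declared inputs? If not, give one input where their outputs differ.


The two versions differ — the changes include local variable names differ, and boolean connective usage differs, and statement counts differ, and comparison usage differs.
Tracing base=-1, step=1, limit=-4: f: total=11, then ((abs(base) >= (7 / (base - -3))) || ((-total) == (-5 - 1))) is false, then returns 11 | g: extra=-22, then total=11, then ((!(abs(base) < (7 / (base - -3)))) || ((-total) == (-5 - 1))) is false, then returns 11 — matching result 11.
Sweeping the whole domain (280 inputs) finds no disagreement.
verdict: equivalent


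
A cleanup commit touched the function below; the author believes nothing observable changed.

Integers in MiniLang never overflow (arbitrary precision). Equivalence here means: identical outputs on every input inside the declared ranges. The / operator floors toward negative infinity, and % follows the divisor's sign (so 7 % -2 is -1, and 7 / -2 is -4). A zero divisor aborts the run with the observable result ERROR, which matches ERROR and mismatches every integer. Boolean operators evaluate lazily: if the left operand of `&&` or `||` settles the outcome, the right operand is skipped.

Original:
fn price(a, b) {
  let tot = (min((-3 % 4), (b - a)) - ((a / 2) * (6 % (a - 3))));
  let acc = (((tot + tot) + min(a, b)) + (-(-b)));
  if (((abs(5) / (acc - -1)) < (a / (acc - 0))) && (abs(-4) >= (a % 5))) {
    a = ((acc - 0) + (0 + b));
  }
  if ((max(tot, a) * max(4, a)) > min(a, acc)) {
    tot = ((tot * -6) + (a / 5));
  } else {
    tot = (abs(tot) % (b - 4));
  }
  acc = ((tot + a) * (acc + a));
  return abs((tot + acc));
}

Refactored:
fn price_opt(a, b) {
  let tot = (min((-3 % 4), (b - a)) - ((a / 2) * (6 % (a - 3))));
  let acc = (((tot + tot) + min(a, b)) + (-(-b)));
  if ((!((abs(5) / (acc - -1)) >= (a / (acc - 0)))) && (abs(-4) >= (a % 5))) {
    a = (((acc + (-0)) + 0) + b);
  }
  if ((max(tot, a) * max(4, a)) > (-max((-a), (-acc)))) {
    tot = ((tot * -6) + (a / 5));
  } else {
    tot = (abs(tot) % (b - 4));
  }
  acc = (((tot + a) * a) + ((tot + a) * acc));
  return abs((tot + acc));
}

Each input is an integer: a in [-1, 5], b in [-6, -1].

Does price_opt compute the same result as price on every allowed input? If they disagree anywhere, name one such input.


Behavior is preserved: although min/max/abs usage differs, comparison usage differs, arithmetic usage differs, boolean connective usage differs, the outputs never diverge.
Spot check at a=-1, b=-6 — price: tot becomes -7; next acc becomes -26; next (((abs(5) / (acc - -1)) < (a / (acc - 0))) && (abs(-4) >= (a % 5))) evaluates to true; next a becomes -32; next ((max(tot, a) * max(4, a)) > min(a, acc)) evaluates to true; next tot becomes 35; next acc becomes -174; next final value 139. price_opt: tot becomes -7; next acc becomes -26; next ((!((abs(5) / (acc - -1)) >= (a / (acc - 0)))) && (abs(-4) >= (a % 5))) evaluates to true; next a becomes -32; next ((max(tot, a) * max(4, a)) > (-max((-a), (-acc)))) evaluates to true; next tot becomes 35; next acc becomes -174; next final value 139. Both give 139.
Across all 42 domain points the two functions coincide.
verdict: equivalent


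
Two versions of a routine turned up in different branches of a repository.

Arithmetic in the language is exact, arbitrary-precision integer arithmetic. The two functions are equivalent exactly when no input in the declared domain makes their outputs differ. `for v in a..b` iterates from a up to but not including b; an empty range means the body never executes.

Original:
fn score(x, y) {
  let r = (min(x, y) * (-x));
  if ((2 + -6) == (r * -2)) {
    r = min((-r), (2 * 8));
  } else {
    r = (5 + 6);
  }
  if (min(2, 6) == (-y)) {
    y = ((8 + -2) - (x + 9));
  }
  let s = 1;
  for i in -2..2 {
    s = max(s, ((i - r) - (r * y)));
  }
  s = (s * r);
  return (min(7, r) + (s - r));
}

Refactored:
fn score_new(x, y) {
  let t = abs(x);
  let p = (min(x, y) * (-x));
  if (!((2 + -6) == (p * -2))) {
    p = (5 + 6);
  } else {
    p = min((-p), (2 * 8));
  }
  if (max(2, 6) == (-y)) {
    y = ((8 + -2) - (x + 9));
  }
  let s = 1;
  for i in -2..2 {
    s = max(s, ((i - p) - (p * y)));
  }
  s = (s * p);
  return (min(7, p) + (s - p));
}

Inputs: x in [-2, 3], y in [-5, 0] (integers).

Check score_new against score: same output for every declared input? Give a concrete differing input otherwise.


At x=-2, y=-2: score gives 7, score_new gives 128.
verdict: not equivalent; witness: x=-2, y=-2


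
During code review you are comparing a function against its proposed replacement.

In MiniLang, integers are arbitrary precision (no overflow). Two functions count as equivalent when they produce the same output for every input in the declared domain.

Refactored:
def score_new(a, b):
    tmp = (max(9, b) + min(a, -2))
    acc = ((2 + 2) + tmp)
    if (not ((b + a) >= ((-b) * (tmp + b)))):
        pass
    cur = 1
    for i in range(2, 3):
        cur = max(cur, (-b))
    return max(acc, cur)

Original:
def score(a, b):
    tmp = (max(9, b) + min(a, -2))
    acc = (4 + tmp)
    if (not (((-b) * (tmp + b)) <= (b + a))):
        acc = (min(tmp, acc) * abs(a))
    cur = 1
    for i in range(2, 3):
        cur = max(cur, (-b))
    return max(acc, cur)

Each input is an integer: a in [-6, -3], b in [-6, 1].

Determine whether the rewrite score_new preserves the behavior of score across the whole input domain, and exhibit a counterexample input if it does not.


Evaluate both at a=-6, b=-5.
score: tmp := 3 | acc := 7 | (not (((-b) * (tmp + b)) <= (b + a))): true | acc := 18 | cur := 1 | iter i=2: | cur := 5 | result 18
score_new: tmp := 3 | acc := 7 | (not ((b + a) >= ((-b) * (tmp + b)))): true | cur := 1 | iter i=2: | cur := 5 | result 7
18 != 7, so the rewrite changes behavior.
verdict: not equivalent; witness: a=-6, b=-5


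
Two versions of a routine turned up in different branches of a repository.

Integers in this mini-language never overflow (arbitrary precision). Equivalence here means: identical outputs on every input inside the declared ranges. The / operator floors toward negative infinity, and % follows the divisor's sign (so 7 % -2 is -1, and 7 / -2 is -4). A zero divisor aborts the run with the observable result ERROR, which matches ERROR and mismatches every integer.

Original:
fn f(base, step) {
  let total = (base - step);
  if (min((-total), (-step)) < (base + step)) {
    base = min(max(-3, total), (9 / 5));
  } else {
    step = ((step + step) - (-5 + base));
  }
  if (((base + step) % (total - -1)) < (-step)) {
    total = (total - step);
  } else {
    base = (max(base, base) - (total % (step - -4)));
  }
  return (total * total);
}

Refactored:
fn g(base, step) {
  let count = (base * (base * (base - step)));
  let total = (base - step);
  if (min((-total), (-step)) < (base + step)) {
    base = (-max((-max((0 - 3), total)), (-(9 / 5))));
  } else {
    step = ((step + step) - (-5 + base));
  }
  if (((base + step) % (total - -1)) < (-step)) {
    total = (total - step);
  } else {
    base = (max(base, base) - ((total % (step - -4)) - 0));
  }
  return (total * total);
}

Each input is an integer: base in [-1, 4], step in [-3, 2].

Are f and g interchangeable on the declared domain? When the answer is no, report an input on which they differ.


Reading the diff, among the changes: min/max/abs usage differs; also constant usage differs; also arithmetic usage differs; also statement counts differ; also local variable names differ.
Tracing base=4, step=1: f: total=3, then (min((-total), (-step)) < (base + step)) is true, then base=1, then (((base + step) % (total - -1)) < (-step)) is false, then base=-2, then returns 9 | g: count=48, then total=3, then (min((-total), (-step)) < (base + step)) is true, then base=1, then (((base + step) % (total - -1)) < (-step)) is false, then base=-2, then returns 9 — matching result 9.
Every one of the 36 inputs gives matching results.
verdict: equivalent


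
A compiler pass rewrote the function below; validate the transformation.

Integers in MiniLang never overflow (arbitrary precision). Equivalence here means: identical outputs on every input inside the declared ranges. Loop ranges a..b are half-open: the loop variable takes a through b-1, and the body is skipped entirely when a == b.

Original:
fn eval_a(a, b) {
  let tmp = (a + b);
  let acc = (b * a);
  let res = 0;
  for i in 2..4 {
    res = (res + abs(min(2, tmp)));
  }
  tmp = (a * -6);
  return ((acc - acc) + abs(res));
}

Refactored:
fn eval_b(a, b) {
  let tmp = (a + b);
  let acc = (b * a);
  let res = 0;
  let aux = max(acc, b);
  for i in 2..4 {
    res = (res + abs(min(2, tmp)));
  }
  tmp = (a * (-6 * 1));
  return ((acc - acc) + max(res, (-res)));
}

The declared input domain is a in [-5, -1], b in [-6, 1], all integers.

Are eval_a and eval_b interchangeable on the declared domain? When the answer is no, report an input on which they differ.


Comparing the listings, the differences include: constant usage differs, and arithmetic usage differs, and statement counts differ, and local variable names differ, and min/max/abs usage differs.
One worked example (a=-4, b=-4) — eval_a: tmp becomes -8; next acc becomes 16; next res becomes 0; next at i=2:; next res becomes 8; next at i=3:; next res becomes 16; next tmp becomes 24; next final value 16; eval_b: tmp becomes -8; next acc becomes 16; next res becomes 0; next aux becomes 16; next at i=2:; next res becomes 8; next at i=3:; next res becomes 16; next tmp becomes 24; next final value 16; agreement on 16.
Checked all 40 inputs in the declared domain: the outputs agree on every one.
verdict: equivalent


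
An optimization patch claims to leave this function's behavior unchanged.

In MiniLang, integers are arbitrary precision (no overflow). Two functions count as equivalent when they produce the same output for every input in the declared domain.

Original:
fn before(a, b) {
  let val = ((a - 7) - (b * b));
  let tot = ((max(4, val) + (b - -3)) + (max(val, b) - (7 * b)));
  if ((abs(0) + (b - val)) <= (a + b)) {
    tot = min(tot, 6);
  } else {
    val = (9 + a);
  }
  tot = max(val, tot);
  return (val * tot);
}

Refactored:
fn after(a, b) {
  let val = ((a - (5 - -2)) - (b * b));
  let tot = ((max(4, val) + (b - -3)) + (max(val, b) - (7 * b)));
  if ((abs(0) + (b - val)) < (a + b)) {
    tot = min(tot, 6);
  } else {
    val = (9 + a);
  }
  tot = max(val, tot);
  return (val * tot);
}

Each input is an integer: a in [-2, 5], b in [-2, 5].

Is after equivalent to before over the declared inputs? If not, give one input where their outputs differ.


Evaluate both at a=4, b=-1.
before: val becomes -4; next tot becomes 12; next ((abs(0) + (b - val)) <= (a + b)) evaluates to true; next tot becomes 6; next tot becomes 6; next final value -24
after: val becomes -4; next tot becomes 12; next ((abs(0) + (b - val)) < (a + b)) evaluates to false; next val becomes 13; next tot becomes 13; next final value 169
-24 against 169: the behavior changed.
verdict: not equivalent; witness: a=4, b=-1


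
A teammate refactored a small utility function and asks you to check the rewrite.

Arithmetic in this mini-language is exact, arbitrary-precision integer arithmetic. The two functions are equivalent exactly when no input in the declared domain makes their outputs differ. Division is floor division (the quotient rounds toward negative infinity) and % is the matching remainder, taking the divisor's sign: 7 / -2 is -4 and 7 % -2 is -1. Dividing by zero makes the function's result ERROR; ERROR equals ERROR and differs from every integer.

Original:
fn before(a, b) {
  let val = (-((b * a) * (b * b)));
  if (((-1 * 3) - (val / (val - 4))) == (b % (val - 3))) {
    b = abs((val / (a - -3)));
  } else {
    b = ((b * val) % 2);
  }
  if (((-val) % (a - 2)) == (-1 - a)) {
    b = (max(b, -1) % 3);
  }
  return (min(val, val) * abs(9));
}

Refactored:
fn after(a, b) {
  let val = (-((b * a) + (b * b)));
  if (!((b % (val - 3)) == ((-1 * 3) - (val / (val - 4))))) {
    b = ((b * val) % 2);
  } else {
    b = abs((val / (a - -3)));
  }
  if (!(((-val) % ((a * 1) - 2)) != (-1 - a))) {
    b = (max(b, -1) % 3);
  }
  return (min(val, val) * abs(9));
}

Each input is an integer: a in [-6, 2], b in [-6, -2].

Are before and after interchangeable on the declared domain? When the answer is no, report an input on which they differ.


Try a=-6, b=-6.
before: val := -1296 | (((-1 * 3) - (val / (val - 4))) == (b % (val - 3))): false | b := 0 | (((-val) % (a - 2)) == (-1 - a)): false | result -11664
after: val := -72 | (!((b % (val - 3)) == ((-1 * 3) - (val / (val - 4))))): true | b := 0 | (!(((-val) % ((a * 1) - 2)) != (-1 - a))): false | result -648
-11664 against -648: the behavior changed.
verdict: not equivalent; witness: a=-6, b=-6


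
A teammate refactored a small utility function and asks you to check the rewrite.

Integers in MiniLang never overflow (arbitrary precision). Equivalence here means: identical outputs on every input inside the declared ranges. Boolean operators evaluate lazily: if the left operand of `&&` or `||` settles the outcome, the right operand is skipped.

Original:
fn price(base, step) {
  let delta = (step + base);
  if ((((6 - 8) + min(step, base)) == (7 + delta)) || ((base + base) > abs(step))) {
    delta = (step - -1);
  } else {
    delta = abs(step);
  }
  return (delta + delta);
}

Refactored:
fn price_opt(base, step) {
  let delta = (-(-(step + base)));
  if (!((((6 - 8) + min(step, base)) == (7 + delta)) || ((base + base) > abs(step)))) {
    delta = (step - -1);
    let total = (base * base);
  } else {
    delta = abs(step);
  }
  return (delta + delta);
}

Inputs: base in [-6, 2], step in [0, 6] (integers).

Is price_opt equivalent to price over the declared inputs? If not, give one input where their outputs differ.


Run the pair on base=-6, step=0.
price: delta = -6; ((((6 - 8) + min(step, base)) == (7 + delta)) || ((base + base) > abs(step))) -> false; delta = 0; return 0
price_opt: delta = -6; (!((((6 - 8) + min(step, base)) == (7 + delta)) || ((base + base) > abs(step)))) -> true; delta = 1; total = 36; return 2
0 != 2, so the rewrite changes behavior.
verdict: not equivalent; witness: base=-6, step=0


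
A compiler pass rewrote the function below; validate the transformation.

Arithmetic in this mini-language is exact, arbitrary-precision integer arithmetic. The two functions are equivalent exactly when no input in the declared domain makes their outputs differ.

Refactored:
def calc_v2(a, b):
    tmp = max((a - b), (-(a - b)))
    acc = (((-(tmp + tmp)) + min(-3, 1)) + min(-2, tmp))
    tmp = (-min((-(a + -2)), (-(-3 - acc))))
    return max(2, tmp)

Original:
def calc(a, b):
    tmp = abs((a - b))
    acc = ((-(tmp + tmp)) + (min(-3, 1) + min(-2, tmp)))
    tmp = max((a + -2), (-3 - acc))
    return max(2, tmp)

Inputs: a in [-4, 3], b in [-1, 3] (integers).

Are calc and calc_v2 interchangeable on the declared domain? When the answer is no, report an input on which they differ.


The two versions differ — the changes include min/max/abs usage differs, plus arithmetic usage differs.
Tracing a=-4, b=2: calc: tmp := 6 | acc := -17 | tmp := 14 | result 14 | calc_v2: tmp := 6 | acc := -17 | tmp := 14 | result 14 — matching result 14.
An exhaustive pass over the 40 declared inputs shows identical outputs.
verdict: equivalent


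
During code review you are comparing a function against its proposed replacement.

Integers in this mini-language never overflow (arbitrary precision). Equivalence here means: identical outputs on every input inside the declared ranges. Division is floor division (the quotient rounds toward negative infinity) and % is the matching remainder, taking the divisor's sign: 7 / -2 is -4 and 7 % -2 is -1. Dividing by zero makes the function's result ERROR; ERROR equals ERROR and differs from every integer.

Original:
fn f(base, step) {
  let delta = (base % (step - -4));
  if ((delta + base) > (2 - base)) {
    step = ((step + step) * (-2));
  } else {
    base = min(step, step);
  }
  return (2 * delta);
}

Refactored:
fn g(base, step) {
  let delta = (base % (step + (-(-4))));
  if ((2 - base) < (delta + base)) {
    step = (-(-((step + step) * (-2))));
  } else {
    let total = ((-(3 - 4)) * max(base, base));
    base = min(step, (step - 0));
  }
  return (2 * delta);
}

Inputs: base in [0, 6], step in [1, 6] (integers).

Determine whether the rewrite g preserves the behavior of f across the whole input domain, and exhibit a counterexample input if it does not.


The two versions differ — the changes include statement counts differ; arithmetic usage differs; min/max/abs usage differs; local variable names differ; comparison usage differs; constant usage differs.
Spot check at base=3, step=5 — f: delta = 3; ((delta + base) > (2 - base)) -> true; step = -20; return 6. g: delta = 3; ((2 - base) < (delta + base)) -> true; step = -20; return 6. Both give 6.
Sweeping the whole domain (42 inputs) finds no disagreement.
verdict: equivalent


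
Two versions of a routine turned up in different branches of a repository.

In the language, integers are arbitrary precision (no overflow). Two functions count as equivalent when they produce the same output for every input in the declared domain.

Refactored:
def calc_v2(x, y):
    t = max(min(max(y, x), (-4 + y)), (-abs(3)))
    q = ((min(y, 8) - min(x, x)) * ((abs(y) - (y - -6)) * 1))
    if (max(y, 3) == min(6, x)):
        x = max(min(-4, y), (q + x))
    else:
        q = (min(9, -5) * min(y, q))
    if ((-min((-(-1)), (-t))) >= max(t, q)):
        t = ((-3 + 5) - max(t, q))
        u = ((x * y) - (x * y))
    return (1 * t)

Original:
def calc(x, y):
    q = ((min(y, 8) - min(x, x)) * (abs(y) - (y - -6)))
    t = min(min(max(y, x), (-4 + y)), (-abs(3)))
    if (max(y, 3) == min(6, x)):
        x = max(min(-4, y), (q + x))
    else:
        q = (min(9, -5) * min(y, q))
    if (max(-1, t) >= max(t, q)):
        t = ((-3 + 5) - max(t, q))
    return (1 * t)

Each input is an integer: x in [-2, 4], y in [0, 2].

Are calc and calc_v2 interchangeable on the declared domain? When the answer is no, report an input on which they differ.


The rewrite breaks on x=-2, y=0, where the results are -4 and -3.
calc: q becomes -12; next t becomes -4; next (max(y, 3) == min(6, x)) evaluates to false; next q becomes 60; next (max(-1, t) >= max(t, q)) evaluates to false; next final value -4
calc_v2: t becomes -3; next q becomes -12; next (max(y, 3) == min(6, x)) evaluates to false; next q becomes 60; next ((-min((-(-1)), (-t))) >= max(t, q)) evaluates to false; next final value -3
verdict: not equivalent; witness: x=-2, y=0


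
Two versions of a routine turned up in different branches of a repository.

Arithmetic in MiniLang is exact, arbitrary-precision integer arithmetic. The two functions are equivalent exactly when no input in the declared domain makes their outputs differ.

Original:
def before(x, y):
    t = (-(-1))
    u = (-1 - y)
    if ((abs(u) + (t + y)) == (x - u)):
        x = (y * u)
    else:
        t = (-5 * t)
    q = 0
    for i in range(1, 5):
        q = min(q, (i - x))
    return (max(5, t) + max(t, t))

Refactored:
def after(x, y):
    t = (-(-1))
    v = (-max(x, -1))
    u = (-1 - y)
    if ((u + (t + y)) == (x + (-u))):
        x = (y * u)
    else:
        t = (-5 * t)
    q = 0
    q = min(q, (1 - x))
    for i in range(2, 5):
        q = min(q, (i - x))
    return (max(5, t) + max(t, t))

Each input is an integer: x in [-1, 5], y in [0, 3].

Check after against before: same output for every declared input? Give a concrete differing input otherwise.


There is a counterexample at x=-1, y=0: 0 on one side, 6 on the other.
before: t := 1 | u := -1 | ((abs(u) + (t + y)) == (x - u)): false | t := -5 | q := 0 | iter i=1: | q := 0 | iter i=2: | q := 0 | iter i=3: | q := 0 | iter i=4: | q := 0 | result 0
after: t := 1 | v := 1 | u := -1 | ((u + (t + y)) == (x + (-u))): true | x := 0 | q := 0 | q := 0 | iter i=2: | q := 0 | iter i=3: | q := 0 | iter i=4: | q := 0 | result 6
verdict: not equivalent; witness: x=-1, y=0


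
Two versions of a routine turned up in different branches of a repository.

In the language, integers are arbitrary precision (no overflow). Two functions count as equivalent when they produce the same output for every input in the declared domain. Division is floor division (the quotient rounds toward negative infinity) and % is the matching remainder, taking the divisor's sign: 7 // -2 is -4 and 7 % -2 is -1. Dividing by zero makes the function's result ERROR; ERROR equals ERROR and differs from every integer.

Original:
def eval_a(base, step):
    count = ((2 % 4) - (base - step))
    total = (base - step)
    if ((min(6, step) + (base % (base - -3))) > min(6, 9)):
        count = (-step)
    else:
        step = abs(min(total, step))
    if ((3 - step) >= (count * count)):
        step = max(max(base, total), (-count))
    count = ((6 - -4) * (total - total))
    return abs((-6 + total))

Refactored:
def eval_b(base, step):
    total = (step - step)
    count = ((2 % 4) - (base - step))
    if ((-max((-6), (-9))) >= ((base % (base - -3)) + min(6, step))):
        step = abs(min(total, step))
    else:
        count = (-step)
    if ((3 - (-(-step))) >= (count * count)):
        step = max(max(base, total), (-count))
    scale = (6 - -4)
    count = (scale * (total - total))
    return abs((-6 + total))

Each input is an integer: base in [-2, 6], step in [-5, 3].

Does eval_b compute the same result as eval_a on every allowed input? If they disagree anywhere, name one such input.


On input base=-2, step=-5, eval_a returns 3 while eval_b returns 6.
verdict: not equivalent; witness: base=-2, step=-5
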